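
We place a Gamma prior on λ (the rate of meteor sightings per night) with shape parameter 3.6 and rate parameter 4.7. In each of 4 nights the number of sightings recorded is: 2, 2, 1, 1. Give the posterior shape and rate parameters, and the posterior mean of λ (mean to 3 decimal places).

The Poisson likelihood adds the total count to the shape and the number of exposure periods to the rate. Here ∑xᵢ = 6 and n = 4, so shape 3.6→9.6 and rate 4.7→8.7.
E[λ | data] = 9.6/8.7 = 1.103.

Posterior: Gamma(shape=9.6, rate=8.7); mean ≈ 1.103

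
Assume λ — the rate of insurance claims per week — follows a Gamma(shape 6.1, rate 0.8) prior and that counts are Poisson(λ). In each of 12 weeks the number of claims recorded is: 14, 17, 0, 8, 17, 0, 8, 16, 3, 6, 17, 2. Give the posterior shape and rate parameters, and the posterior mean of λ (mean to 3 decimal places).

Posterior: Gamma(shape=114.1, rate=12.8); mean ≈ 8.914

The Poisson likelihood adds the total count to the shape and the number of exposure periods to the rate. Here ∑xᵢ = 108 and n = 12, so shape 6.1→114.1 and rate 0.8→12.8.
Posterior mean = shape/rate = 114.1/12.8 = 8.914.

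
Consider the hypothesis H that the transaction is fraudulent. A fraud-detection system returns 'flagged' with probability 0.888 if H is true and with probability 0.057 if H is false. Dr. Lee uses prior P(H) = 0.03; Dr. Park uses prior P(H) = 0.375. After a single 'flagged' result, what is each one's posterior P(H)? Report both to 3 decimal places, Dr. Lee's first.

P('+'|H) = 0.888, P('+'|¬H) = 0.057.
Dr. Lee: numerator 0.888·0.03 = 0.026640; evidence = 0.026640+0.057·0.97 = 0.081930; posterior = 0.325.
Dr. Park: numerator 0.888·0.375 = 0.33300; evidence = 0.33300+0.057·0.625 = 0.36863; posterior = 0.903.

Dr. Lee: 0.325; Dr. Park: 0.903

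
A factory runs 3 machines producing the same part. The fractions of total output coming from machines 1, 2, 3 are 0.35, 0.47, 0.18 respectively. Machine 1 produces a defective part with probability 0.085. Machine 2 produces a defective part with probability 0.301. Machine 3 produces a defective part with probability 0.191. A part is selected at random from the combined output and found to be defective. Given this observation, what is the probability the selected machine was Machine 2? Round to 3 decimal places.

P(defective|M1) = 0.085; P(defective|M2) = 0.301; P(defective|M3) = 0.191.
Prior × likelihood for each source: 0.35·0.085=0.02975, 0.47·0.301=0.1415, 0.18·0.191=0.03438. Summing gives P(defective) = 0.20560.
P(Machine 2 | defective) = 0.1415 / 0.20560 = 0.688.

Posterior probability ≈ 0.688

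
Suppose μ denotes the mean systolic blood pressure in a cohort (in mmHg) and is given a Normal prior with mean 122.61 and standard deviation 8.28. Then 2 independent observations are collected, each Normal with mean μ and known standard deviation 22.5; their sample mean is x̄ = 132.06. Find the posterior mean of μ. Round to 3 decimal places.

With known σ, the Normal prior is conjugate. Weight on the data is w = (n/σ²)/(n/σ² + 1/τ₀²) = 0.00395062/(0.00395062+0.0145861) = 0.21312.
Posterior mean = w·x̄ + (1−w)·μ₀ = 0.21312·132.06 + 0.78688·122.61 = 124.624.

Posterior mean ≈ 124.624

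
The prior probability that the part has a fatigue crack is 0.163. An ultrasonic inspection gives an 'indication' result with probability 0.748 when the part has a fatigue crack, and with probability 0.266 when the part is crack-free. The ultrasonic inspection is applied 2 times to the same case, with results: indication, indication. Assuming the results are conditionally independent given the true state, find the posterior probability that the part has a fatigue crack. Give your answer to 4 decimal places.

Posterior P(H) ≈ 0.6063

With H the event that the part has a fatigue crack, the joint likelihood of the observed sequence is P(data|H) = 0.748·0.748 = 0.55950 and P(data|¬H) = 0.266·0.266 = 0.070756.
Bayes: P(H|data) = 0.163·0.55950 / (0.163·0.55950 + 0.837·0.070756) = 0.091199/0.15042 = 0.6063.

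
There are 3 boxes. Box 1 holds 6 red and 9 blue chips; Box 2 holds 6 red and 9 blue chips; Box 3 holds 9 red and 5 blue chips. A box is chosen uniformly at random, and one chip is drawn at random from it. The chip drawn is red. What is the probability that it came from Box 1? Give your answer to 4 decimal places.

P(red|Box 1) = 0.4; P(red|Box 2) = 0.4; P(red|Box 3) = 0.6429.
Prior × likelihood for each source: 0.333333·0.4=0.1333, 0.333333·0.4=0.1333, 0.333333·0.6429=0.2143. Summing gives P(red) = 0.48095.
P(Box 1 | red) = 0.1333 / 0.48095 = 0.2772.

Posterior probability ≈ 0.2772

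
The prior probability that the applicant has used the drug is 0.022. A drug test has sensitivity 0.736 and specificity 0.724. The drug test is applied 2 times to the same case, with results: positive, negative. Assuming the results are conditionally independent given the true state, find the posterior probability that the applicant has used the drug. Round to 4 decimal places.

Let H be the event that the applicant has used the drug; start with P(H) = 0.022. P('positive'|H) = 0.736, P('positive'|¬H) = 0.276.
Update on result 1 ('positive'): P(H) ← 0.736·0.0220 / (0.736·0.0220 + 0.276·0.9780) = 0.016192/0.28612 = 0.0566.
Update on result 2 ('negative'): P(H) ← 0.264·0.0566 / (0.264·0.0566 + 0.724·0.9434) = 0.014940/0.69797 = 0.0214.

Posterior P(H) ≈ 0.0214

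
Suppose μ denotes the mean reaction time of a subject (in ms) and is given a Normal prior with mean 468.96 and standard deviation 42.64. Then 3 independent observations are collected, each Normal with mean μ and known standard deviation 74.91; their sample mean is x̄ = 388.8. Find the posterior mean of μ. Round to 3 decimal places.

Posterior mean ≈ 429.449

With known σ, the Normal prior is conjugate. Weight on the data is w = (n/σ²)/(n/σ² + 1/τ₀²) = 0.00053462/(0.00053462+0.00055000) = 0.49291.
Posterior mean = w·x̄ + (1−w)·μ₀ = 0.49291·388.8 + 0.50709·468.96 = 429.449.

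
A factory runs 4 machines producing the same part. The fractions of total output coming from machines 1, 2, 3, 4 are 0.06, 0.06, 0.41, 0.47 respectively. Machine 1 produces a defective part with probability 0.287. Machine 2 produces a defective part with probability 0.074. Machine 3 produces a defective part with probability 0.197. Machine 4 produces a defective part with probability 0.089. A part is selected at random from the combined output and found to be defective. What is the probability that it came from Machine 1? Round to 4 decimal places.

Tabulate prior·likelihood by source: [1] prior 0.06, lik 0.287, product 0.01722; [2] prior 0.06, lik 0.074, product 0.004440; [3] prior 0.41, lik 0.197, product 0.08077; [4] prior 0.47, lik 0.089, product 0.04183.
Normalizing constant = 0.14426; the posterior for Machine 1 is its product over the sum, 0.01722/0.14426 = 0.1194.

Posterior probability ≈ 0.1194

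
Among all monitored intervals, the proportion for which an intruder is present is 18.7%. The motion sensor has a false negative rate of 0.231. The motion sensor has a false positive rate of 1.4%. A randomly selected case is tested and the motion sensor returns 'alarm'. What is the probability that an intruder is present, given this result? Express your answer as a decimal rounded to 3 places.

Write H for 'an intruder is present'. Prior odds H:¬H = 0.187/0.813 = 0.23001. For the 'alarm' outcome, the likelihood ratio is 0.769/0.014 = 54.929.
Posterior odds = 0.23001 × 54.929 = 12.634, so P(H|E) = 12.634/(1+12.634) = 0.927.

P(H | E) ≈ 0.927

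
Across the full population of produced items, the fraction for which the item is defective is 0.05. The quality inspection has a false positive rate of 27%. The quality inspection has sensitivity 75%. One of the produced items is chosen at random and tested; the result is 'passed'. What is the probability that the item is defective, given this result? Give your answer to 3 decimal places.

Let H be the event that the item is defective. P(H) = 0.05, so P(¬H) = 0.95. With E the 'passed' result, P(E|H) = 0.25 and P(E|¬H) = 0.73.
P(E) = 0.25·0.05 + 0.73·0.95 = 0.012500 + 0.69350 = 0.70600.
By Bayes' theorem, P(H|E) = 0.012500 / 0.70600 = 0.018.

P(H | E) ≈ 0.018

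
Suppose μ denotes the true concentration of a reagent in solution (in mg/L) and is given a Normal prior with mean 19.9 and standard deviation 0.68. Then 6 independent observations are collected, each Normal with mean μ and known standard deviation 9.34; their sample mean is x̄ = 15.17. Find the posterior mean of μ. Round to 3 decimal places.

Prior precision 1/τ₀² = 1/0.68² = 2.16263; data precision n/σ² = 6/9.34² = 0.0687793.
Posterior precision = 2.16263 + 0.0687793 = 2.23141.
Posterior mean = (2.16263·19.9 + 0.0687793·15.17) / 2.23141 = 19.754.

Posterior mean ≈ 19.754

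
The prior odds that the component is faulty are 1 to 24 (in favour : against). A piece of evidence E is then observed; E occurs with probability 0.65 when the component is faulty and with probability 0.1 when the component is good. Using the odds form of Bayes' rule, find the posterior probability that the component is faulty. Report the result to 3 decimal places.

Prior odds = 1/24 = 0.041667.
Likelihood ratio for E = 0.65/0.1 = 6.5000.
Posterior odds = prior odds × LR = 0.27083.
Posterior probability = odds/(1+odds) = 0.27083/1.2708 = 0.213.

Posterior probability ≈ 0.213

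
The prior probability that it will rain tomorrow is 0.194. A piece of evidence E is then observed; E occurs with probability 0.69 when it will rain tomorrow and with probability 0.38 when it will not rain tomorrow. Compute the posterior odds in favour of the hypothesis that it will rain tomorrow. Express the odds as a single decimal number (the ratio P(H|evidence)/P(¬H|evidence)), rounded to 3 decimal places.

Prior odds = 0.194/(1−0.194) = 0.24069. In log-odds, ln(0.24069) = -1.4242.
Add log likelihood ratio: ln(1.8158) = 0.59652.
Posterior log-odds = -0.82771, so posterior odds = exp(-0.82771) = 0.43705.

Posterior odds ≈ 0.437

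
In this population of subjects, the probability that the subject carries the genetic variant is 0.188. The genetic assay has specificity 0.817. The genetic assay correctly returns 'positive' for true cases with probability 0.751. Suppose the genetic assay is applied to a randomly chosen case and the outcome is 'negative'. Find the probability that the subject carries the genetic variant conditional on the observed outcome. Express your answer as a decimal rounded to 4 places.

P(H | E) ≈ 0.0659

Write H for 'the subject carries the genetic variant'. Prior odds H:¬H = 0.188/0.812 = 0.23153. For the 'negative' outcome, the likelihood ratio is 0.249/0.817 = 0.30477.
Posterior odds = 0.23153 × 0.30477 = 0.070563, so P(H|E) = 0.070563/(1+0.070563) = 0.0659.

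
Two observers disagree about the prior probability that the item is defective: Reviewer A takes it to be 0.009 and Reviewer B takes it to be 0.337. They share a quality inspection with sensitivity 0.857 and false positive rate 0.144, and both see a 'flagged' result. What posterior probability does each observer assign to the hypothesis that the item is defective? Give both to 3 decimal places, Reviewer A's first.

P('+'|H) = 0.857, P('+'|¬H) = 0.144.
Reviewer A: numerator 0.857·0.009 = 0.0077130; evidence = 0.0077130+0.144·0.991 = 0.15042; posterior = 0.051.
Reviewer B: numerator 0.857·0.337 = 0.28881; evidence = 0.28881+0.144·0.663 = 0.38428; posterior = 0.752.

Reviewer A: 0.051; Reviewer B: 0.752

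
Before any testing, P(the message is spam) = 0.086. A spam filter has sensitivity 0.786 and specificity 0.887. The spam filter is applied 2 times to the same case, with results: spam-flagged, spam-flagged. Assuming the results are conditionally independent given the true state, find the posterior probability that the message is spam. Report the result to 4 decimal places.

Posterior P(H) ≈ 0.8199

With H the event that the message is spam, the joint likelihood of the observed sequence is P(data|H) = 0.786·0.786 = 0.61780 and P(data|¬H) = 0.113·0.113 = 0.012769.
Bayes: P(H|data) = 0.086·0.61780 / (0.086·0.61780 + 0.914·0.012769) = 0.053130/0.064801 = 0.8199.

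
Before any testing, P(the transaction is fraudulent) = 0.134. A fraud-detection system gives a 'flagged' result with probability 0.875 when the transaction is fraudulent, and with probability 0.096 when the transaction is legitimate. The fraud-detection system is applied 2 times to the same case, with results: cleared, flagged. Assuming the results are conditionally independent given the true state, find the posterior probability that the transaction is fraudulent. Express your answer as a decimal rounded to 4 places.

Let H be the event that the transaction is fraudulent; start with P(H) = 0.134. P('flagged'|H) = 0.875, P('flagged'|¬H) = 0.096.
Update on result 1 ('cleared'): P(H) ← 0.125·0.1340 / (0.125·0.1340 + 0.904·0.8660) = 0.016750/0.79961 = 0.0209.
Update on result 2 ('flagged'): P(H) ← 0.875·0.0209 / (0.875·0.0209 + 0.096·0.9791) = 0.018329/0.11232 = 0.1632.

Posterior P(H) ≈ 0.1632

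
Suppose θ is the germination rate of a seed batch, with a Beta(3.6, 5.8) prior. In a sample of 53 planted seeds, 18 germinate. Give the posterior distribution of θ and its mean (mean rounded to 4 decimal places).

The binomial likelihood is conjugate to the Beta prior: with 18 successes and 35 failures, the posterior is Beta(3.6+18, 5.8+35) = Beta(21.6, 40.8).
Posterior mean = α/(α+β) = 21.6/62.4 = 0.3462.

Posterior: Beta(21.6, 40.8); mean ≈ 0.3462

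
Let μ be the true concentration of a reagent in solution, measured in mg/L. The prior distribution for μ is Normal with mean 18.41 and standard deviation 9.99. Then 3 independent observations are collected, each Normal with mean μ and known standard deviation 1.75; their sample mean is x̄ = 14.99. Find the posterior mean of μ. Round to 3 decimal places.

Posterior mean ≈ 15.025

Prior precision 1/τ₀² = 1/9.99² = 0.0100200; data precision n/σ² = 3/1.75² = 0.979592.
Posterior precision = 0.0100200 + 0.979592 = 0.989612.
Posterior mean = (0.0100200·18.41 + 0.979592·14.99) / 0.989612 = 15.025.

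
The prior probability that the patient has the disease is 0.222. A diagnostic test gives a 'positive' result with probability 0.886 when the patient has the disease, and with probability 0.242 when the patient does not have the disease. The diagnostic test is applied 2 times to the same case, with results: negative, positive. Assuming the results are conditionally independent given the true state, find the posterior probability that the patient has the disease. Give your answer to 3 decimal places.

Let H be the event that the patient has the disease; start with P(H) = 0.222. P('positive'|H) = 0.886, P('positive'|¬H) = 0.242.
Update on result 1 ('negative'): P(H) ← 0.114·0.2220 / (0.114·0.2220 + 0.758·0.7780) = 0.025308/0.61503 = 0.0411.
Update on result 2 ('positive'): P(H) ← 0.886·0.0411 / (0.886·0.0411 + 0.242·0.9589) = 0.036458/0.26850 = 0.1358.

Posterior P(H) ≈ 0.136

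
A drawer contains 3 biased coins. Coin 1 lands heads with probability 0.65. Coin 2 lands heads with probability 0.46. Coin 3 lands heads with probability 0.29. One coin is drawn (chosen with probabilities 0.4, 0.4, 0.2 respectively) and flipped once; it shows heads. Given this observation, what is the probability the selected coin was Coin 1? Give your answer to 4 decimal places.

Tabulate prior·likelihood by source: [1] prior 0.4, lik 0.65, product 0.2600; [2] prior 0.4, lik 0.46, product 0.1840; [3] prior 0.2, lik 0.29, product 0.05800.
Normalizing constant = 0.50200; the posterior for Coin 1 is its product over the sum, 0.2600/0.50200 = 0.5179.

Posterior probability ≈ 0.5179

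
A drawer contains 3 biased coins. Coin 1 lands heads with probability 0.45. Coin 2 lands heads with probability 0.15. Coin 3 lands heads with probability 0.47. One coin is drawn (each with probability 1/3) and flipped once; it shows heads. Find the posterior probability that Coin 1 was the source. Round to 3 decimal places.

P(heads|C1) = 0.45; P(heads|C2) = 0.15; P(heads|C3) = 0.47.
Prior × likelihood for each source: 0.333333·0.45=0.1500, 0.333333·0.15=0.05000, 0.333333·0.47=0.1567. Summing gives P(heads) = 0.35667.
P(Coin 1 | heads) = 0.1500 / 0.35667 = 0.421.

Posterior probability ≈ 0.421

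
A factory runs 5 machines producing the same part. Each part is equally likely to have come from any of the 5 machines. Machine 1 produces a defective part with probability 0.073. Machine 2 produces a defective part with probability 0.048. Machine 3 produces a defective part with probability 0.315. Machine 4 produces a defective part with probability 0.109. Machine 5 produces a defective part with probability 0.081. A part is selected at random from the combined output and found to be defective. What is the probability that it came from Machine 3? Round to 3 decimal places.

Tabulate prior·likelihood by source: [1] prior 0.2, lik 0.073, product 0.01460; [2] prior 0.2, lik 0.048, product 0.009600; [3] prior 0.2, lik 0.315, product 0.06300; [4] prior 0.2, lik 0.109, product 0.02180; [5] prior 0.2, lik 0.081, product 0.01620.
Normalizing constant = 0.12520; the posterior for Machine 3 is its product over the sum, 0.06300/0.12520 = 0.503.

Posterior probability ≈ 0.503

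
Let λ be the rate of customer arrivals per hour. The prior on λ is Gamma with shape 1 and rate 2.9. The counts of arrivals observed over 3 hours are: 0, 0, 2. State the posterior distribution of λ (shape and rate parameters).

The Poisson likelihood adds the total count to the shape and the number of exposure periods to the rate. Here ∑xᵢ = 2 and n = 3, so shape 1→3 and rate 2.9→5.9.

Posterior: Gamma(shape=3, rate=5.9)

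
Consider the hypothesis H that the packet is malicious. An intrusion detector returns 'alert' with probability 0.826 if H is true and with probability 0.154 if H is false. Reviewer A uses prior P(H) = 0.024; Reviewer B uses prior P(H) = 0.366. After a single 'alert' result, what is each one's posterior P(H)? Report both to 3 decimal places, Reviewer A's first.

P('+'|H) = 0.826, P('+'|¬H) = 0.154.
Reviewer A: numerator 0.826·0.024 = 0.019824; evidence = 0.019824+0.154·0.976 = 0.17013; posterior = 0.117.
Reviewer B: numerator 0.826·0.366 = 0.30232; evidence = 0.30232+0.154·0.634 = 0.39995; posterior = 0.756.

Reviewer A: 0.117; Reviewer B: 0.756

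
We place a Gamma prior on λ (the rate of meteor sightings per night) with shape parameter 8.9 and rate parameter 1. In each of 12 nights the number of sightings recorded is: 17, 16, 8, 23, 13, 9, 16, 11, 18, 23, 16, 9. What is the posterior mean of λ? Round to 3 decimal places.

Posterior mean ≈ 14.454

The Poisson likelihood adds the total count to the shape and the number of exposure periods to the rate. Here ∑xᵢ = 179 and n = 12, so shape 8.9→187.9 and rate 1→13.
Posterior mean = shape/rate = 187.9/13 = 14.454.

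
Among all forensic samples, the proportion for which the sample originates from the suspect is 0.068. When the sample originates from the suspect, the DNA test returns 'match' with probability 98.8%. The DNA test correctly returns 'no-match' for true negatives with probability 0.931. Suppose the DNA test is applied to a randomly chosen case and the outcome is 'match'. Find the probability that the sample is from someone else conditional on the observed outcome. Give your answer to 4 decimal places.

Let H be the event that the sample originates from the suspect. P(H) = 0.068, so P(¬H) = 0.932. With E the 'match' result, P(E|H) = 0.988 and P(E|¬H) = 0.069.
P(E) = 0.988·0.068 + 0.069·0.932 = 0.067184 + 0.064308 = 0.13149.
By Bayes' theorem, P(H|E) = 0.067184 / 0.13149 = 0.5109. Hence P(¬H|E) = 1 − 0.5109 = 0.4891.

P(¬H | E) ≈ 0.4891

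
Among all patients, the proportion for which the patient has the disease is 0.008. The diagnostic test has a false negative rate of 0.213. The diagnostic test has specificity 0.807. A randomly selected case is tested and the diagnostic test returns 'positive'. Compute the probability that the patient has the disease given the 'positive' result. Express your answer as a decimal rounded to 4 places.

P(H | E) ≈ 0.0318

Write H for 'the patient has the disease'. Prior odds H:¬H = 0.008/0.992 = 0.0080645. For the 'positive' outcome, the likelihood ratio is 0.787/0.193 = 4.0777.
Posterior odds = 0.0080645 × 4.0777 = 0.032885, so P(H|E) = 0.032885/(1+0.032885) = 0.0318.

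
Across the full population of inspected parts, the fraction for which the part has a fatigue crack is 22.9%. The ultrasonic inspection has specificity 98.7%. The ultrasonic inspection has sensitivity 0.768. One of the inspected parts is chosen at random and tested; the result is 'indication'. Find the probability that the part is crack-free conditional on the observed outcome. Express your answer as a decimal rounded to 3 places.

Let H be the event that the part has a fatigue crack. P(H) = 0.229, so P(¬H) = 0.771. With E the 'indication' result, P(E|H) = 0.768 and P(E|¬H) = 0.013.
P(E) = 0.768·0.229 + 0.013·0.771 = 0.17587 + 0.010023 = 0.18590.
By Bayes' theorem, P(H|E) = 0.17587 / 0.18590 = 0.946. Hence P(¬H|E) = 1 − 0.946 = 0.054.

P(¬H | E) ≈ 0.054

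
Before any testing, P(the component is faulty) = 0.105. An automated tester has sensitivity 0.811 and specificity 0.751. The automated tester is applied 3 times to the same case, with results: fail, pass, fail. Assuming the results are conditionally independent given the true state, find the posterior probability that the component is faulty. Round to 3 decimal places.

Posterior P(H) ≈ 0.239

Let H be the event that the component is faulty; start with P(H) = 0.105. P('fail'|H) = 0.811, P('fail'|¬H) = 0.249.
Update on result 1 ('fail'): P(H) ← 0.811·0.1050 / (0.811·0.1050 + 0.249·0.8950) = 0.085155/0.30801 = 0.2765.
Update on result 2 ('pass'): P(H) ← 0.189·0.2765 / (0.189·0.2765 + 0.751·0.7235) = 0.052253/0.59562 = 0.0877.
Update on result 3 ('fail'): P(H) ← 0.811·0.0877 / (0.811·0.0877 + 0.249·0.9123) = 0.071147/0.29830 = 0.2385.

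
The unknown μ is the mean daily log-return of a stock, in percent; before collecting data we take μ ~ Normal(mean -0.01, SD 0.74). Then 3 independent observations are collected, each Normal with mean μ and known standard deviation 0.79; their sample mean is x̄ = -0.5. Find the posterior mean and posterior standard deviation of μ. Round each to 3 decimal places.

Prior precision 1/τ₀² = 1/0.74² = 1.82615; data precision n/σ² = 3/0.79² = 4.80692.
Posterior precision = 1.82615 + 4.80692 = 6.63307, giving posterior SD = 1/√6.63307 = 0.388.
Posterior mean = (1.82615·-0.01 + 4.80692·-0.5) / 6.63307 = -0.365.

Posterior mean ≈ -0.365; posterior SD ≈ 0.388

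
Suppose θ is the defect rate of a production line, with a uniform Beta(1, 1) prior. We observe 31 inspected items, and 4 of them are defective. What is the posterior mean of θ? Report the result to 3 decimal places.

Posterior mean ≈ 0.152

The binomial likelihood is conjugate to the Beta prior: with 4 successes and 27 failures, the posterior is Beta(1+4, 1+27) = Beta(5, 28).
E[θ | data] = 5/(5+28) = 0.152.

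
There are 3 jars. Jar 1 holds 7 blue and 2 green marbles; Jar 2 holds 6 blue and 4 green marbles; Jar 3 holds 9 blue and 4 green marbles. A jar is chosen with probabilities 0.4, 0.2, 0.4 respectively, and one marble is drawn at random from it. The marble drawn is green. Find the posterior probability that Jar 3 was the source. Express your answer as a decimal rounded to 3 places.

P(green|Jar 1) = 0.2222; P(green|Jar 2) = 0.4; P(green|Jar 3) = 0.3077.
Prior × likelihood for each source: 0.4·0.2222=0.08889, 0.2·0.4=0.08000, 0.4·0.3077=0.1231. Summing gives P(green) = 0.29197.
P(Jar 3 | green) = 0.1231 / 0.29197 = 0.422.

Posterior probability ≈ 0.422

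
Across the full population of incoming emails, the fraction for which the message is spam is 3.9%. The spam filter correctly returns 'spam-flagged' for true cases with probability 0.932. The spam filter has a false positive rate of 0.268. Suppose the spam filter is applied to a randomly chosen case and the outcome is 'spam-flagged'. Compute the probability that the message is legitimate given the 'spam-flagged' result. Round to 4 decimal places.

P(¬H | E) ≈ 0.8763

Let H be the event that the message is spam. P(H) = 0.039, so P(¬H) = 0.961. With E the 'spam-flagged' result, P(E|H) = 0.932 and P(E|¬H) = 0.268.
P(E) = 0.932·0.039 + 0.268·0.961 = 0.036348 + 0.25755 = 0.29390.
By Bayes' theorem, P(H|E) = 0.036348 / 0.29390 = 0.1237. Hence P(¬H|E) = 1 − 0.1237 = 0.8763.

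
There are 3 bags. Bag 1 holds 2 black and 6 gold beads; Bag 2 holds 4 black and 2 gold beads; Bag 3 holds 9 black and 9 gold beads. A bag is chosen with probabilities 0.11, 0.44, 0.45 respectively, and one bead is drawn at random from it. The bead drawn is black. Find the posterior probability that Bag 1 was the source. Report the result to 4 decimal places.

Tabulate prior·likelihood by source: [1] prior 0.11, lik 0.25, product 0.02750; [2] prior 0.44, lik 0.6667, product 0.2933; [3] prior 0.45, lik 0.5, product 0.2250.
Normalizing constant = 0.54583; the posterior for Bag 1 is its product over the sum, 0.02750/0.54583 = 0.0504.

Posterior probability ≈ 0.0504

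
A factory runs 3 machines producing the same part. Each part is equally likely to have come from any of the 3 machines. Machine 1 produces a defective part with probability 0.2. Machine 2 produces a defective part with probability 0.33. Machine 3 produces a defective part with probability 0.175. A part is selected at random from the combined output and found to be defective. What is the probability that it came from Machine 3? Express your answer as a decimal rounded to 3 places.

Posterior probability ≈ 0.248

Tabulate prior·likelihood by source: [1] prior 0.333333, lik 0.2, product 0.06667; [2] prior 0.333333, lik 0.33, product 0.1100; [3] prior 0.333333, lik 0.175, product 0.05833.
Normalizing constant = 0.23500; the posterior for Machine 3 is its product over the sum, 0.05833/0.23500 = 0.248.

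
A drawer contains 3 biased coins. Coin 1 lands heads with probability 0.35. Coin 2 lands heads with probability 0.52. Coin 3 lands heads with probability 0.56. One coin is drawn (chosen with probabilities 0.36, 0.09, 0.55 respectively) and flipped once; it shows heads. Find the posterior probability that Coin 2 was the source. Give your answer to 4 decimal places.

Tabulate prior·likelihood by source: [1] prior 0.36, lik 0.35, product 0.1260; [2] prior 0.09, lik 0.52, product 0.04680; [3] prior 0.55, lik 0.56, product 0.3080.
Normalizing constant = 0.48080; the posterior for Coin 2 is its product over the sum, 0.04680/0.48080 = 0.0973.

Posterior probability ≈ 0.0973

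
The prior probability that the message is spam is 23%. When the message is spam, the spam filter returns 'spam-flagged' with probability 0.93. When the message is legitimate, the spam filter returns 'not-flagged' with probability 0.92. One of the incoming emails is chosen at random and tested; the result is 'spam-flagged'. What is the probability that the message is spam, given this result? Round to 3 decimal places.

P(H | E) ≈ 0.776

Write H for 'the message is spam'. Prior odds H:¬H = 0.23/0.77 = 0.29870. For the 'spam-flagged' outcome, the likelihood ratio is 0.93/0.08 = 11.625.
Posterior odds = 0.29870 × 11.625 = 3.4724, so P(H|E) = 3.4724/(1+3.4724) = 0.776.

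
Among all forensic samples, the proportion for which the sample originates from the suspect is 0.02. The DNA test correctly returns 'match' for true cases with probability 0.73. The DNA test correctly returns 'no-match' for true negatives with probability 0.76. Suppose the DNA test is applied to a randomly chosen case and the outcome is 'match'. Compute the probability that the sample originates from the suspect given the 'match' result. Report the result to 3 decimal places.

P(H | E) ≈ 0.058

Write H for 'the sample originates from the suspect'. Prior odds H:¬H = 0.02/0.98 = 0.020408. For the 'match' outcome, the likelihood ratio is 0.73/0.24 = 3.0417.
Posterior odds = 0.020408 × 3.0417 = 0.062075, so P(H|E) = 0.062075/(1+0.062075) = 0.058.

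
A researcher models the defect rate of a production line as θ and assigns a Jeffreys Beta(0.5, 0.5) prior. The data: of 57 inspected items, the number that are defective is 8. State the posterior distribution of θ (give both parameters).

Observing 8 successes and 49 failures updates Beta(0.5, 0.5) by adding the success and failure counts to the two shape parameters: α = 0.5+8 = 8.5, β = 0.5+49 = 49.5.

Posterior: Beta(8.5, 49.5)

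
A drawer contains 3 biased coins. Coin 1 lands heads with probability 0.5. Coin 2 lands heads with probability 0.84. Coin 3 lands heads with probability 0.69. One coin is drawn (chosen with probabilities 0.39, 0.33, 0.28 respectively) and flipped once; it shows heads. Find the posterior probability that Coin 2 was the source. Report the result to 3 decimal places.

Posterior probability ≈ 0.417

Tabulate prior·likelihood by source: [1] prior 0.39, lik 0.5, product 0.1950; [2] prior 0.33, lik 0.84, product 0.2772; [3] prior 0.28, lik 0.69, product 0.1932.
Normalizing constant = 0.66540; the posterior for Coin 2 is its product over the sum, 0.2772/0.66540 = 0.417.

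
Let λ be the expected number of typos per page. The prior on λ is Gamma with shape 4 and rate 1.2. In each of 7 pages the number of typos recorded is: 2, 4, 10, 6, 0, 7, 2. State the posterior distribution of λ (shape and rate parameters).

Posterior: Gamma(shape=35, rate=8.2)

The Poisson likelihood adds the total count to the shape and the number of exposure periods to the rate. Here ∑xᵢ = 31 and n = 7, so shape 4→35 and rate 1.2→8.2.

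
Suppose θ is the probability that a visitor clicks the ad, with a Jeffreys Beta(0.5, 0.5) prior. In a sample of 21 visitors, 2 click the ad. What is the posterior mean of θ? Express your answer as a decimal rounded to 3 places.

Posterior mean ≈ 0.114

Observing 2 successes and 19 failures updates Beta(0.5, 0.5) by adding the success and failure counts to the two shape parameters: α = 0.5+2 = 2.5, β = 0.5+19 = 19.5.
Posterior mean = α/(α+β) = 2.5/22 = 0.114.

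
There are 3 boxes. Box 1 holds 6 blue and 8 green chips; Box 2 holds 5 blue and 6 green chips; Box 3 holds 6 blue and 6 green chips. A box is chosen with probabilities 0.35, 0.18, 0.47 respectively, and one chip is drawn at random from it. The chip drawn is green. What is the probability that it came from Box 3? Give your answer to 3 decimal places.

P(green|Box 1) = 0.5714; P(green|Box 2) = 0.5455; P(green|Box 3) = 0.5.
Prior × likelihood for each source: 0.35·0.5714=0.2000, 0.18·0.5455=0.09818, 0.47·0.5=0.2350. Summing gives P(green) = 0.53318.
P(Box 3 | green) = 0.2350 / 0.53318 = 0.441.

Posterior probability ≈ 0.441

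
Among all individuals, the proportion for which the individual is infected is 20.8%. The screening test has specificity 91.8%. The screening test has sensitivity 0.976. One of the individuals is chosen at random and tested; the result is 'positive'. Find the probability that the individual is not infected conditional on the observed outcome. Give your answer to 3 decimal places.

P(¬H | E) ≈ 0.242

Let H be the event that the individual is infected. P(H) = 0.208, so P(¬H) = 0.792. With E the 'positive' result, P(E|H) = 0.976 and P(E|¬H) = 0.082.
P(E) = 0.976·0.208 + 0.082·0.792 = 0.20301 + 0.064944 = 0.26795.
By Bayes' theorem, P(H|E) = 0.20301 / 0.26795 = 0.758. Hence P(¬H|E) = 1 − 0.758 = 0.242.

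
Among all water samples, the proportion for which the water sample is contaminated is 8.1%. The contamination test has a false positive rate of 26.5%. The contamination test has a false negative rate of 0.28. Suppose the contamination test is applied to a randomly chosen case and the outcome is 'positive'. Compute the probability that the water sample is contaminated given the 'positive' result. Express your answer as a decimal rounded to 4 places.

P(H | E) ≈ 0.1932

Let H be the event that the water sample is contaminated. P(H) = 0.081, so P(¬H) = 0.919. With E the 'positive' result, P(E|H) = 0.72 and P(E|¬H) = 0.265.
P(E) = 0.72·0.081 + 0.265·0.919 = 0.058320 + 0.24354 = 0.30186.
By Bayes' theorem, P(H|E) = 0.058320 / 0.30186 = 0.1932.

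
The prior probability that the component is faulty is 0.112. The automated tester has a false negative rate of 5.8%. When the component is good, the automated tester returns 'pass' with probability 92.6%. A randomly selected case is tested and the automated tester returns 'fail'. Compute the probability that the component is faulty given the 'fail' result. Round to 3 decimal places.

Let H be the event that the component is faulty. P(H) = 0.112, so P(¬H) = 0.888. With E the 'fail' result, P(E|H) = 0.942 and P(E|¬H) = 0.074.
P(E) = 0.942·0.112 + 0.074·0.888 = 0.10550 + 0.065712 = 0.17122.
By Bayes' theorem, P(H|E) = 0.10550 / 0.17122 = 0.616.

P(H | E) ≈ 0.616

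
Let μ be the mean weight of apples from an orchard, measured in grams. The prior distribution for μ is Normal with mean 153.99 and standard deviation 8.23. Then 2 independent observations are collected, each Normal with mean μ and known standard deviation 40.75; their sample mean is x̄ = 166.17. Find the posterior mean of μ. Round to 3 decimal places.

With known σ, the Normal prior is conjugate. Weight on the data is w = (n/σ²)/(n/σ² + 1/τ₀²) = 0.00120441/(0.00120441+0.0147639) = 0.075425.
Posterior mean = w·x̄ + (1−w)·μ₀ = 0.075425·166.17 + 0.92457·153.99 = 154.909.

Posterior mean ≈ 154.909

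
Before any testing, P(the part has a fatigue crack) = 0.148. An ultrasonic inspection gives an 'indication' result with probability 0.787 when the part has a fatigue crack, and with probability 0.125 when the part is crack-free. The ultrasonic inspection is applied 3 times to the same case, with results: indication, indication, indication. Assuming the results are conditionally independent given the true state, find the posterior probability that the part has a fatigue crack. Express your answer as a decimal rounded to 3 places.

With H the event that the part has a fatigue crack, the joint likelihood of the observed sequence is P(data|H) = 0.787·0.787·0.787 = 0.48744 and P(data|¬H) = 0.125·0.125·0.125 = 0.0019531.
Bayes: P(H|data) = 0.148·0.48744 / (0.148·0.48744 + 0.852·0.0019531) = 0.072142/0.073806 = 0.9775.

Posterior P(H) ≈ 0.977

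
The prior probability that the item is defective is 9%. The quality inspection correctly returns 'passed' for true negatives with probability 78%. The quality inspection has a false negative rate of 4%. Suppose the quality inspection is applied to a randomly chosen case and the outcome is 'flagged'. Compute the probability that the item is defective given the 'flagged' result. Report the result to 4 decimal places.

Write H for 'the item is defective'. Prior odds H:¬H = 0.09/0.91 = 0.098901. For the 'flagged' outcome, the likelihood ratio is 0.96/0.22 = 4.3636.
Posterior odds = 0.098901 × 4.3636 = 0.43157, so P(H|E) = 0.43157/(1+0.43157) = 0.3015.

P(H | E) ≈ 0.3015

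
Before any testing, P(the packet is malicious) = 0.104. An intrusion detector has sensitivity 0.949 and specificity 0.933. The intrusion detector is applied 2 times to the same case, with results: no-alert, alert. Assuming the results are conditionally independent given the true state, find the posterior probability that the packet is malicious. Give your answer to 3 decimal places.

Posterior P(H) ≈ 0.082

With H the event that the packet is malicious, the joint likelihood of the observed sequence is P(data|H) = 0.051·0.949 = 0.048399 and P(data|¬H) = 0.933·0.067 = 0.062511.
Bayes: P(H|data) = 0.104·0.048399 / (0.104·0.048399 + 0.896·0.062511) = 0.0050335/0.061043 = 0.0825.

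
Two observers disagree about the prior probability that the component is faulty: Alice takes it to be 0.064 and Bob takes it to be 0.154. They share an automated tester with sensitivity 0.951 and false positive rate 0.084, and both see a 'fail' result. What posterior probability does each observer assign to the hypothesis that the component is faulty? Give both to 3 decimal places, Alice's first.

Alice: 0.436; Bob: 0.673

P('+'|H) = 0.951, P('+'|¬H) = 0.084.
Alice: numerator 0.951·0.064 = 0.060864; evidence = 0.060864+0.084·0.936 = 0.13949; posterior = 0.436.
Bob: numerator 0.951·0.154 = 0.14645; evidence = 0.14645+0.084·0.846 = 0.21752; posterior = 0.673.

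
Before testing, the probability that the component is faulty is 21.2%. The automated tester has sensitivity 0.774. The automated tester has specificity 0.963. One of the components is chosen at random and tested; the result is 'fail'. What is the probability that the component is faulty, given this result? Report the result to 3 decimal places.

Write H for 'the component is faulty'. Prior odds H:¬H = 0.212/0.788 = 0.26904. For the 'fail' outcome, the likelihood ratio is 0.774/0.037 = 20.919.
Posterior odds = 0.26904 × 20.919 = 5.6279, so P(H|E) = 5.6279/(1+5.6279) = 0.849.

P(H | E) ≈ 0.849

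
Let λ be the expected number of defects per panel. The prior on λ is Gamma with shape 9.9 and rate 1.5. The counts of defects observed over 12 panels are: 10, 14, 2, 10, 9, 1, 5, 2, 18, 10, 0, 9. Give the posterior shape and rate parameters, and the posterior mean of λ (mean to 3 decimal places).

Total count ∑xᵢ = 90 over n = 12 panels.
Gamma is conjugate to the Poisson likelihood: posterior is Gamma(shape = 9.9+90 = 99.9, rate = 1.5+12 = 13.5).
Posterior mean = shape/rate = 99.9/13.5 = 7.400.

Posterior: Gamma(shape=99.9, rate=13.5); mean ≈ 7.400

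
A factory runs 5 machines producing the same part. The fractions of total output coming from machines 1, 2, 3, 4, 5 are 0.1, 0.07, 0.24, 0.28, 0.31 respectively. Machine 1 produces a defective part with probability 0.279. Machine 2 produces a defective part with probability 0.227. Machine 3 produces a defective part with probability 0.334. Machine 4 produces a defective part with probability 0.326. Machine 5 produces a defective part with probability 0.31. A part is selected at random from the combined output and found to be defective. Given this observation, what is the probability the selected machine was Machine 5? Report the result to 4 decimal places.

Posterior probability ≈ 0.3087

P(defective|M1) = 0.279; P(defective|M2) = 0.227; P(defective|M3) = 0.334; P(defective|M4) = 0.326; P(defective|M5) = 0.31.
Prior × likelihood for each source: 0.1·0.279=0.02790, 0.07·0.227=0.01589, 0.24·0.334=0.08016, 0.28·0.326=0.09128, 0.31·0.31=0.09610. Summing gives P(defective) = 0.31133.
P(Machine 5 | defective) = 0.09610 / 0.31133 = 0.3087.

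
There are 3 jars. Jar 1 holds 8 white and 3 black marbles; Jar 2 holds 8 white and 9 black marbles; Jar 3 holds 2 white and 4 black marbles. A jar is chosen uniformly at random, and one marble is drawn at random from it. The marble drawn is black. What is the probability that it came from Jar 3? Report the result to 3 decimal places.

Posterior probability ≈ 0.454

Tabulate prior·likelihood by source: [1] prior 0.333333, lik 0.2727, product 0.09091; [2] prior 0.333333, lik 0.5294, product 0.1765; [3] prior 0.333333, lik 0.6667, product 0.2222.
Normalizing constant = 0.48960; the posterior for Jar 3 is its product over the sum, 0.2222/0.48960 = 0.454.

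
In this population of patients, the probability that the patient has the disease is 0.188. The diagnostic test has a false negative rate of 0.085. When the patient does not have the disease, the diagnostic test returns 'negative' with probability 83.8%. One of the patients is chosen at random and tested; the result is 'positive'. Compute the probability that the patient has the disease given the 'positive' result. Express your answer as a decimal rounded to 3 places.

P(H | E) ≈ 0.567

Let H be the event that the patient has the disease. P(H) = 0.188, so P(¬H) = 0.812. With E the 'positive' result, P(E|H) = 0.915 and P(E|¬H) = 0.162.
P(E) = 0.915·0.188 + 0.162·0.812 = 0.17202 + 0.13154 = 0.30356.
By Bayes' theorem, P(H|E) = 0.17202 / 0.30356 = 0.567.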